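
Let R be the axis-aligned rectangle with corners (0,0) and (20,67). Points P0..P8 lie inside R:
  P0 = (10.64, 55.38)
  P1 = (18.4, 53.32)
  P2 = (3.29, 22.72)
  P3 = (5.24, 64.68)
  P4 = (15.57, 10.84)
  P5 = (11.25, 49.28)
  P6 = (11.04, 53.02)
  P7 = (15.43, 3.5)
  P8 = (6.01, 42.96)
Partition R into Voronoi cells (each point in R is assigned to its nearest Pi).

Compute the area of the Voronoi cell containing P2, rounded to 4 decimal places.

Area of P2's cell: 295.0027

1. box [0,20]×[0,67]: [(0, 0) (20, 0) (20, 67) (0, 67)]
2. ⊥bis P2·P0 via (6.965,39.05): [(0, 40.6174) (0, 0) (20, 0) (20, 36.1165)]  |A|=767.3397
3. ⊥bis P2·P1 via (10.845,38.02): [(10.2615, 38.3081) (0, 40.6174) (0, 0) (20, 0) (20, 33.4993)]  |A|=754.596
4. ⊥bis P2·P3 via (4.265,43.7): [(10.2615, 38.3081) (0, 40.6174) (0, 0) (20, 0) (20, 33.4993)]  |A|=754.596
5. ⊥bis P2·P4 via (9.43,16.78): [(10.2615, 38.3081) (0, 40.6174) (0, 7.0325) (20, 27.7059) (20, 33.4993)]  |A|=407.2121
6. ⊥bis P2·P5 via (7.27,36): [(0, 38.1788) (0, 7.0325) (20, 27.7059) (20, 32.1848)]  |A|=356.2526
7. ⊥bis P2·P6 via (7.165,37.87): [(0, 38.1788) (0, 7.0325) (20, 27.7059) (20, 32.1848)]  |A|=356.2526
8. ⊥bis P2·P7 via (9.36,13.11): [(0, 38.1788) (0, 7.1979) (0.4114, 7.4578) (20, 27.7059) (20, 32.1848)]  |A|=356.2186
9. ⊥bis P2·P8 via (4.65,32.84): [(0, 33.4649) (0, 7.1979) (0.4114, 7.4578) (20, 27.7059) (20, 30.7772)]  |A|=295.0027
10. canonical 5-gon: [(0, 33.4649) (0, 7.1979) (0.4114, 7.4578) (20, 27.7059) (20, 30.7772)]
11. shoelace: 295.0027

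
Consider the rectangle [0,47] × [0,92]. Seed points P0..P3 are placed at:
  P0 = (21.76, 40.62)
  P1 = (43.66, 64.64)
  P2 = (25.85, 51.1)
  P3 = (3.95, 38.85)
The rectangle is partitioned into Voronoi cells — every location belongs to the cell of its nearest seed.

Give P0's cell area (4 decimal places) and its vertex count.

Area of P0's cell: 1411.4371 (4 vertices)

1. box [0,47]×[0,92]: [(0, 0) (47, 0) (47, 92) (0, 92)]
2. ⊥bis P0·P1 via (32.71,52.63): [(0, 82.453) (0, 0) (47, 0) (47, 39.6012)]  |A|=2868.275
3. ⊥bis P0·P2 via (23.805,45.86): [(0, 55.1503) (0, 0) (47, 0) (47, 36.8078)]  |A|=2161.0145
4. ⊥bis P0·P3 via (12.855,39.735): [(11.7799, 50.553) (16.804, 0) (47, 0) (47, 36.8078)]  |A|=1411.4371
5. canonical 4-gon: [(11.7799, 50.553) (16.804, 0) (47, 0) (47, 36.8078)]
6. shoelace: 1411.4371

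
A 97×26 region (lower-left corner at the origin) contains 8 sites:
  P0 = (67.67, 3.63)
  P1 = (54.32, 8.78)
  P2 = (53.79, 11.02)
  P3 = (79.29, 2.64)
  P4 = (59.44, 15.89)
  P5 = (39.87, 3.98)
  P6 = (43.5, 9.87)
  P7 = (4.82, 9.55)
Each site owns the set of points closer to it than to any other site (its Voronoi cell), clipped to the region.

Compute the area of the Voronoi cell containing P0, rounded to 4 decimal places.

Area of P0's cell: 166.8241

1. box [0,97]×[0,26]: [(0, 0) (97, 0) (97, 26) (0, 26)]
2. ⊥bis P0·P1 via (60.995,6.205): [(58.6013, 0) (97, 0) (97, 26) (68.6313, 26)]  |A|=867.9764
3. ⊥bis P0·P2 via (60.73,7.325): [(63.2607, 12.0781) (58.6013, 0) (97, 0) (97, 26) (70.673, 26)]  |A|=853.7644
4. ⊥bis P0·P3 via (73.48,3.135): [(63.2607, 12.0781) (58.6013, 0) (73.2129, 0) (75.4281, 26) (70.673, 26)]  |A|=264.0968
5. ⊥bis P0·P4 via (63.555,9.76): [(61.951, 8.6833) (58.6013, 0) (73.2129, 0) (74.6807, 17.2286)]  |A|=166.8241
6. ⊥bis P0·P5 via (53.77,3.805): [(61.951, 8.6833) (58.6013, 0) (73.2129, 0) (74.6807, 17.2286)]  |A|=166.8241
7. ⊥bis P0·P6 via (55.585,6.75): [(61.951, 8.6833) (58.6013, 0) (73.2129, 0) (74.6807, 17.2286)]  |A|=166.8241
8. ⊥bis P0·P7 via (36.245,6.59): [(61.951, 8.6833) (58.6013, 0) (73.2129, 0) (74.6807, 17.2286)]  |A|=166.8241
9. canonical 4-gon: [(61.951, 8.6833) (58.6013, 0) (73.2129, 0) (74.6807, 17.2286)]
10. shoelace: 166.8241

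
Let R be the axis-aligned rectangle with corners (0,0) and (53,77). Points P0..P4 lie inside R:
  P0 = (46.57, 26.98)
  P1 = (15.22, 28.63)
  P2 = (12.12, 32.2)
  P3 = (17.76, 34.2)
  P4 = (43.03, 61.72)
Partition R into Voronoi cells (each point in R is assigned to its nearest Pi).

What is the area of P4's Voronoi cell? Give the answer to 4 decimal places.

1. box [0,53]×[0,77]: [(0, 0) (53, 0) (53, 77) (0, 77)]
2. ⊥bis P4·P0 via (44.8,44.35): [(0, 39.7849) (53, 45.1856) (53, 77) (0, 77)]  |A|=1829.2826
3. ⊥bis P4·P1 via (29.125,45.175): [(0, 69.6527) (31.6955, 43.0147) (53, 45.1856) (53, 77) (0, 77)]  |A|=1355.9453
4. ⊥bis P4·P2 via (27.575,46.96): [(0, 75.8334) (29.909, 44.5161) (31.6955, 43.0147) (53, 45.1856) (53, 77) (0, 77)]  |A|=1263.5154
5. ⊥bis P4·P3 via (30.395,47.96): [(0, 75.8699) (35.3726, 43.3894) (53, 45.1856) (53, 77) (0, 77)]  |A|=1191.0713
6. canonical 5-gon: [(0, 75.8699) (35.3726, 43.3894) (53, 45.1856) (53, 77) (0, 77)]
7. shoelace: 1191.0713

Area of P4's cell: 1191.0713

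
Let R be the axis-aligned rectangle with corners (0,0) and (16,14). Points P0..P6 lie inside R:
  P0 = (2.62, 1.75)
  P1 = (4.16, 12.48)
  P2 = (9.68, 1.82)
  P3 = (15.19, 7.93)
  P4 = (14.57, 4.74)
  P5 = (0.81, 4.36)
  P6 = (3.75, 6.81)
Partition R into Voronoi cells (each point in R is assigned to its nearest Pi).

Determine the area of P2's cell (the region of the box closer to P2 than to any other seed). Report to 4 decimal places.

1. box [0,16]×[0,14]: [(0, 0) (16, 0) (16, 14) (0, 14)]
2. ⊥bis P2·P0 via (6.15,1.785): [(6.1677, 0) (16, 0) (16, 14) (6.0289, 14)]  |A|=138.6239
3. ⊥bis P2·P1 via (6.92,7.15): [(6.101, 6.7259) (6.1677, 0) (16, 0) (16, 11.8518)]  |A|=91.7262
4. ⊥bis P2·P3 via (12.435,4.875): [(8.8208, 8.1343) (6.101, 6.7259) (6.1677, 0) (16, 0) (16, 1.6601)]  |A|=55.1419
5. ⊥bis P2·P4 via (12.125,3.28): [(9.6995, 7.3419) (8.8208, 8.1343) (6.101, 6.7259) (6.1677, 0) (14.0836, 0)]  |A|=42.8773
6. ⊥bis P2·P5 via (5.245,3.09): [(9.6995, 7.3419) (8.8208, 8.1343) (6.3184, 6.8385) (6.1072, 6.1009) (6.1677, 0) (14.0836, 0)]  |A|=42.809
7. ⊥bis P2·P6 via (6.715,4.315): [(9.6995, 7.3419) (9.4508, 7.5662) (6.1318, 3.6219) (6.1677, 0) (14.0836, 0)]  |A|=36.4493
8. canonical 5-gon: [(9.6995, 7.3419) (9.4508, 7.5662) (6.1318, 3.6219) (6.1677, 0) (14.0836, 0)]
9. shoelace: 36.4493

Area of P2's cell: 36.4493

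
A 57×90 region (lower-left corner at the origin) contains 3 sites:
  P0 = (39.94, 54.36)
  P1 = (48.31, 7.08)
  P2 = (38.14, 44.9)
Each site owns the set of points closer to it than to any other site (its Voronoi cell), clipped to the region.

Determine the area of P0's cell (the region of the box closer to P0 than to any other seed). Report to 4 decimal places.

Area of P0's cell: 2186.7767

1. box [0,57]×[0,90]: [(0, 0) (57, 0) (57, 90) (0, 90)]
2. ⊥bis P0·P1 via (44.125,30.72): [(0, 22.9085) (57, 32.9993) (57, 90) (0, 90)]  |A|=3536.6278
3. ⊥bis P0·P2 via (39.04,49.63): [(0, 57.0583) (57, 46.2127) (57, 90) (0, 90)]  |A|=2186.7767
4. canonical 4-gon: [(0, 57.0583) (57, 46.2127) (57, 90) (0, 90)]
5. shoelace: 2186.7767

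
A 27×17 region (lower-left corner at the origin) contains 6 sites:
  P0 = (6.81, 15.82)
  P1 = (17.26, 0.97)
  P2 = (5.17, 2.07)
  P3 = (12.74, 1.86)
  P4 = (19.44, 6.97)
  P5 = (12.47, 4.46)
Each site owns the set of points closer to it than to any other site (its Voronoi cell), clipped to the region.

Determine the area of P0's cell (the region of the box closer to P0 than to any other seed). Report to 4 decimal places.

1. box [0,27]×[0,17]: [(0, 0) (27, 0) (27, 17) (0, 17)]
2. ⊥bis P0·P1 via (12.035,8.395): [(0, 0) (0.1053, 0) (24.2632, 17) (0, 17)]  |A|=207.1316
3. ⊥bis P0·P2 via (5.99,8.945): [(0, 9.6594) (11.8272, 8.2488) (24.2632, 17) (0, 17)]  |A|=149.5753
4. ⊥bis P0·P3 via (9.775,8.84): [(0, 9.6594) (9.1382, 8.5695) (17.0724, 11.9398) (24.2632, 17) (0, 17)]  |A|=143.7716
5. ⊥bis P0·P4 via (13.125,11.395): [(0, 9.6594) (9.1382, 8.5695) (11.9957, 9.7833) (17.0525, 17) (0, 17)]  |A|=112.662
6. ⊥bis P0·P5 via (9.64,10.14): [(0, 9.6594) (6.9998, 8.8246) (13.6432, 12.1346) (17.0525, 17) (0, 17)]  |A|=105.9163
7. canonical 5-gon: [(0, 9.6594) (6.9998, 8.8246) (13.6432, 12.1346) (17.0525, 17) (0, 17)]
8. shoelace: 105.9163

Area of P0's cell: 105.9163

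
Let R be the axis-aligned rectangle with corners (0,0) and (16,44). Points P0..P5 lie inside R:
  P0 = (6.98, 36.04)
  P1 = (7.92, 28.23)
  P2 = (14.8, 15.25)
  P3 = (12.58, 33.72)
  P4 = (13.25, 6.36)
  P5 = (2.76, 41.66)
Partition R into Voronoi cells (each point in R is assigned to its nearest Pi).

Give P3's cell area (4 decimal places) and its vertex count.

1. box [0,16]×[0,44]: [(0, 0) (16, 0) (16, 44) (0, 44)]
2. ⊥bis P3·P0 via (9.78,34.88): [(0, 11.2731) (0, 0) (16, 0) (16, 44) (13.5583, 44)]  |A|=482.1397
3. ⊥bis P3·P1 via (10.25,30.975): [(8.7054, 32.2861) (16, 26.0943) (16, 44) (13.5583, 44)]  |A|=79.6086
4. ⊥bis P3·P2 via (13.69,24.485): [(8.7054, 32.2861) (16, 26.0943) (16, 44) (13.5583, 44)]  |A|=79.6086
5. ⊥bis P3·P4 via (12.915,20.04): [(8.7054, 32.2861) (16, 26.0943) (16, 44) (13.5583, 44)]  |A|=79.6086
6. ⊥bis P3·P5 via (7.67,37.69): [(8.7054, 32.2861) (16, 26.0943) (16, 44) (13.5583, 44)]  |A|=79.6086
7. canonical 4-gon: [(8.7054, 32.2861) (16, 26.0943) (16, 44) (13.5583, 44)]
8. shoelace: 79.6086

Area of P3's cell: 79.6086 (4 vertices)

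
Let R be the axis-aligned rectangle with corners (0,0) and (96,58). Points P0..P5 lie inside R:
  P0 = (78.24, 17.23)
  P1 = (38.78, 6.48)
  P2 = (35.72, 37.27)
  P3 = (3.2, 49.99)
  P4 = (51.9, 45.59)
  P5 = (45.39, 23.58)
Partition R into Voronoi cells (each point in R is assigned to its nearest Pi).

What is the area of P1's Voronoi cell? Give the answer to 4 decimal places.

Area of P1's cell: 974.8293

1. box [0,96]×[0,58]: [(0, 0) (96, 0) (96, 58) (0, 58)]
2. ⊥bis P1·P0 via (58.51,11.855): [(0, 0) (61.7396, 0) (45.9388, 58) (0, 58)]  |A|=3122.6751
3. ⊥bis P1·P2 via (37.25,21.875): [(0, 18.173) (0, 0) (61.7396, 0) (55.2918, 23.668)]  |A|=1233.0368
4. ⊥bis P1·P3 via (20.99,28.235): [(9.887, 19.1556) (0, 11.0706) (0, 0) (61.7396, 0) (55.2918, 23.668)]  |A|=1197.9261
5. ⊥bis P1·P4 via (45.34,26.035): [(53.0576, 23.446) (9.887, 19.1556) (0, 11.0706) (0, 0) (61.7396, 0) (55.5831, 22.5988)]  |A|=1196.6993
6. ⊥bis P1·P5 via (42.085,15.03): [(27.0098, 20.8573) (9.887, 19.1556) (0, 11.0706) (0, 0) (61.7396, 0) (59.4765, 8.3073)]  |A|=974.8293
7. canonical 6-gon: [(27.0098, 20.8573) (9.887, 19.1556) (0, 11.0706) (0, 0) (61.7396, 0) (59.4765, 8.3073)]
8. shoelace: 974.8293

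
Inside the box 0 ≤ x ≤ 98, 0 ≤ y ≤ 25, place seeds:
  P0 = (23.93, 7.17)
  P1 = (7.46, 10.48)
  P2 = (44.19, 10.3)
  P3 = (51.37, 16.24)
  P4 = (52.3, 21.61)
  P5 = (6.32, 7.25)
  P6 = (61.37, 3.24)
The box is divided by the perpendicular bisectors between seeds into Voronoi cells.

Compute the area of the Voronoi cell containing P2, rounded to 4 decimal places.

Area of P2's cell: 337.2103

1. box [0,98]×[0,25]: [(0, 0) (98, 0) (98, 25) (0, 25)]
2. ⊥bis P2·P0 via (34.06,8.735): [(35.4095, 0) (98, 0) (98, 25) (31.5472, 25)]  |A|=1613.0415
3. ⊥bis P2·P1 via (25.825,10.39): [(35.4095, 0) (98, 0) (98, 25) (31.5472, 25)]  |A|=1613.0415
4. ⊥bis P2·P3 via (47.78,13.27): [(35.4095, 0) (58.7582, 0) (38.0758, 25) (31.5472, 25)]  |A|=373.467
5. ⊥bis P2·P4 via (48.245,15.955): [(35.4095, 0) (58.7582, 0) (41.6411, 20.6904) (35.6311, 25) (31.5472, 25)]  |A|=368.1992
6. ⊥bis P2·P5 via (25.255,8.775): [(35.4095, 0) (58.7582, 0) (41.6411, 20.6904) (35.6311, 25) (31.5472, 25)]  |A|=368.1992
7. ⊥bis P2·P6 via (52.78,6.77): [(35.4095, 0) (49.9979, 0) (52.9053, 7.0748) (41.6411, 20.6904) (35.6311, 25) (31.5472, 25)]  |A|=337.2103
8. canonical 6-gon: [(35.4095, 0) (49.9979, 0) (52.9053, 7.0748) (41.6411, 20.6904) (35.6311, 25) (31.5472, 25)]
9. shoelace: 337.2103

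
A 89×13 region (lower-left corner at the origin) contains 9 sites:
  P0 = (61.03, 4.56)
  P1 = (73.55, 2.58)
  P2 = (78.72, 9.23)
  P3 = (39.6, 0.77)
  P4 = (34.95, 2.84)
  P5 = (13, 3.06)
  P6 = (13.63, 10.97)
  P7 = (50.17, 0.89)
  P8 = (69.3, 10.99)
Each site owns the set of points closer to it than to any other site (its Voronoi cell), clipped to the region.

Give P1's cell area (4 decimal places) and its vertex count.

Area of P1's cell: 80.4799 (4 vertices)

1. box [0,89]×[0,13]: [(0, 0) (89, 0) (89, 13) (0, 13)]
2. ⊥bis P1·P0 via (67.29,3.57): [(66.7254, 0) (89, 0) (89, 13) (68.7813, 13)]  |A|=276.2062
3. ⊥bis P1·P2 via (76.135,5.905): [(68.5873, 11.7729) (66.7254, 0) (83.7304, 0)]  |A|=100.0993
4. ⊥bis P1·P3 via (56.575,1.675): [(68.5873, 11.7729) (66.7254, 0) (83.7304, 0)]  |A|=100.0993
5. ⊥bis P1·P4 via (54.25,2.71): [(68.5873, 11.7729) (66.7254, 0) (83.7304, 0)]  |A|=100.0993
6. ⊥bis P1·P5 via (43.275,2.82): [(68.5873, 11.7729) (66.7254, 0) (83.7304, 0)]  |A|=100.0993
7. ⊥bis P1·P6 via (43.59,6.775): [(68.5873, 11.7729) (66.7254, 0) (83.7304, 0)]  |A|=100.0993
8. ⊥bis P1·P7 via (61.86,1.735): [(68.5873, 11.7729) (66.7254, 0) (83.7304, 0)]  |A|=100.0993
9. ⊥bis P1·P8 via (71.425,6.785): [(73.5935, 7.8809) (67.4834, 4.7931) (66.7254, 0) (83.7304, 0)]  |A|=80.4799
10. canonical 4-gon: [(73.5935, 7.8809) (67.4834, 4.7931) (66.7254, 0) (83.7304, 0)]
11. shoelace: 80.4799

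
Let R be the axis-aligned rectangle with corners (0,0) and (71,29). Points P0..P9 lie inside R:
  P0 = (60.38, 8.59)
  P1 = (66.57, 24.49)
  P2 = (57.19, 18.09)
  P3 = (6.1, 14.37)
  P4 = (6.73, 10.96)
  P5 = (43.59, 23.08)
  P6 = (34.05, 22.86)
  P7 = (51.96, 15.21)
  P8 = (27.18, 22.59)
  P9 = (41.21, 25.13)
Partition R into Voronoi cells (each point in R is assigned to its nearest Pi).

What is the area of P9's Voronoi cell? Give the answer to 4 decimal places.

Area of P9's cell: 47.4335

1. box [0,71]×[0,29]: [(0, 0) (71, 0) (71, 29) (0, 29)]
2. ⊥bis P9·P0 via (50.795,16.86): [(0, 0) (36.2481, 0) (61.2695, 29) (0, 29)]  |A|=1414.0045
3. ⊥bis P9·P1 via (53.89,24.81): [(0, 0) (36.2481, 0) (53.7766, 20.3157) (53.9957, 29) (0, 29)]  |A|=1382.4208
4. ⊥bis P9·P2 via (49.2,21.61): [(0, 0) (36.2481, 0) (43.26, 8.1269) (52.4557, 29) (0, 29)]  |A|=1322.0187
5. ⊥bis P9·P3 via (23.655,19.75): [(29.7077, 0) (36.2481, 0) (43.26, 8.1269) (52.4557, 29) (20.8202, 29)]  |A|=589.3644
6. ⊥bis P9·P4 via (23.97,18.045): [(24.7861, 16.0591) (31.3858, 0) (36.2481, 0) (43.26, 8.1269) (52.4557, 29) (20.8202, 29)]  |A|=575.8897
7. ⊥bis P9·P5 via (42.4,24.105): [(24.7861, 16.0591) (28.237, 7.6621) (46.6163, 29) (20.8202, 29)]  |A|=280.8949
8. ⊥bis P9·P6 via (37.63,23.995): [(38.8879, 20.0275) (46.6163, 29) (36.0432, 29)]  |A|=47.4335
9. ⊥bis P9·P7 via (46.585,20.17): [(38.8879, 20.0275) (46.6163, 29) (36.0432, 29)]  |A|=47.4335
10. ⊥bis P9·P8 via (34.195,23.86): [(38.8879, 20.0275) (46.6163, 29) (36.0432, 29)]  |A|=47.4335
11. canonical 3-gon: [(38.8879, 20.0275) (46.6163, 29) (36.0432, 29)]
12. shoelace: 47.4335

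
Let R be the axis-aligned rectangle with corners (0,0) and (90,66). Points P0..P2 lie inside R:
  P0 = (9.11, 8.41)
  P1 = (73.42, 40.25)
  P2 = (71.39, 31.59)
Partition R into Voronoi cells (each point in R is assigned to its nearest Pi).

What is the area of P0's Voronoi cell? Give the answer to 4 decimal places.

1. box [0,90]×[0,66]: [(0, 0) (90, 0) (90, 66) (0, 66)]
2. ⊥bis P0·P1 via (41.265,24.33): [(0, 0) (53.3108, 0) (20.6341, 66) (0, 66)]  |A|=2440.1828
3. ⊥bis P0·P2 via (40.25,20): [(0, 0) (47.6938, 0) (30.6848, 45.6997) (20.6341, 66) (0, 66)]  |A|=2311.8347
4. canonical 5-gon: [(0, 0) (47.6938, 0) (30.6848, 45.6997) (20.6341, 66) (0, 66)]
5. shoelace: 2311.8347

Area of P0's cell: 2311.8347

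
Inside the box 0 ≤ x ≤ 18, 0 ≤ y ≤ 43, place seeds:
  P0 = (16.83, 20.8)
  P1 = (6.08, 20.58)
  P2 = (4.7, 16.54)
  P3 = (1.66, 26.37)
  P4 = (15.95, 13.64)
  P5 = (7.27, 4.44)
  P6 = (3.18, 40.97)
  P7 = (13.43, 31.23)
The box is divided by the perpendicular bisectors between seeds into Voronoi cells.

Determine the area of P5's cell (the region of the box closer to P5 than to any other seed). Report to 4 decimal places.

Area of P5's cell: 156.8229

1. box [0,18]×[0,43]: [(0, 0) (18, 0) (18, 43) (0, 43)]
2. ⊥bis P5·P0 via (12.05,12.62): [(0, 19.6614) (0, 0) (18, 0) (18, 9.1431)]  |A|=259.2409
3. ⊥bis P5·P1 via (6.675,12.51): [(11.615, 12.8742) (0, 12.0179) (0, 0) (18, 0) (18, 9.1431)]  |A|=214.851
4. ⊥bis P5·P2 via (5.985,10.49): [(13.1066, 12.0026) (0, 9.2188) (0, 0) (18, 0) (18, 9.1431)]  |A|=190.8074
5. ⊥bis P5·P3 via (4.465,15.405): [(13.1066, 12.0026) (0, 9.2188) (0, 0) (18, 0) (18, 9.1431)]  |A|=190.8074
6. ⊥bis P5·P4 via (11.61,9.04): [(9.3219, 11.1988) (0, 9.2188) (0, 0) (18, 0) (18, 3.0112)]  |A|=156.8229
7. ⊥bis P5·P6 via (5.225,22.705): [(9.3219, 11.1988) (0, 9.2188) (0, 0) (18, 0) (18, 3.0112)]  |A|=156.8229
8. ⊥bis P5·P7 via (10.35,17.835): [(9.3219, 11.1988) (0, 9.2188) (0, 0) (18, 0) (18, 3.0112)]  |A|=156.8229
9. canonical 5-gon: [(9.3219, 11.1988) (0, 9.2188) (0, 0) (18, 0) (18, 3.0112)]
10. shoelace: 156.8229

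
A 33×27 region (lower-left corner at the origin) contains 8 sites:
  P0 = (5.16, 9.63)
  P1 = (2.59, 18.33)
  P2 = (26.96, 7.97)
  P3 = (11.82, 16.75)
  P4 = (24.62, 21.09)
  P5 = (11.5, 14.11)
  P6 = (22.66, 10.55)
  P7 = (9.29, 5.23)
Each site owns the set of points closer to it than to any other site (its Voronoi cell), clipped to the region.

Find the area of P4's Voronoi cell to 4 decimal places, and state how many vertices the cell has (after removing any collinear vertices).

1. box [0,33]×[0,27]: [(0, 0) (33, 0) (33, 27) (0, 27)]
2. ⊥bis P4·P0 via (14.89,15.36): [(23.9355, 0) (33, 0) (33, 27) (8.0352, 27)]  |A|=459.3954
3. ⊥bis P4·P1 via (13.605,19.71): [(13.95, 16.9562) (23.9355, 0) (33, 0) (33, 27) (12.6917, 27)]  |A|=436.011
4. ⊥bis P4·P2 via (25.79,14.53): [(13.95, 16.9562) (16.3684, 12.8496) (33, 15.8159) (33, 27) (12.6917, 27)]  |A|=246.251
5. ⊥bis P4·P3 via (18.22,18.92): [(20.0553, 13.5072) (33, 15.8159) (33, 27) (15.4804, 27)]  |A|=190.5818
6. ⊥bis P4·P5 via (18.06,17.6): [(19.7352, 14.4512) (20.2216, 13.5369) (33, 15.8159) (33, 27) (15.4804, 27)]  |A|=190.4985
7. ⊥bis P4·P6 via (23.64,15.82): [(18.9771, 16.6871) (28.2335, 14.9658) (33, 15.8159) (33, 27) (15.4804, 27)]  |A|=176.7925
8. ⊥bis P4·P7 via (16.955,13.16): [(18.9771, 16.6871) (28.2335, 14.9658) (33, 15.8159) (33, 27) (15.4804, 27)]  |A|=176.7925
9. canonical 5-gon: [(18.9771, 16.6871) (28.2335, 14.9658) (33, 15.8159) (33, 27) (15.4804, 27)]
10. shoelace: 176.7925

Area of P4's cell: 176.7925 (5 vertices)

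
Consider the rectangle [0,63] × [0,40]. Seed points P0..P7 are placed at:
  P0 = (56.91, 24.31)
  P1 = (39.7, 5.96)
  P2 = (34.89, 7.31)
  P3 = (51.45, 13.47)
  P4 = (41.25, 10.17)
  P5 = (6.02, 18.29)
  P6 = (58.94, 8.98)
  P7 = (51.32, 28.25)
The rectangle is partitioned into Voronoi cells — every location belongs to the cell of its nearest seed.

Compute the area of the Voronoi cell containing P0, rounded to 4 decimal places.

1. box [0,63]×[0,40]: [(0, 0) (63, 0) (63, 40) (0, 40)]
2. ⊥bis P0·P1 via (48.305,15.135): [(63, 1.3529) (63, 40) (21.7929, 40)]  |A|=796.2662
3. ⊥bis P0·P2 via (45.9,15.81): [(41.4778, 21.5381) (63, 1.3529) (63, 40) (27.2247, 40)]  |A|=746.1257
4. ⊥bis P0·P3 via (54.18,18.89): [(36.7407, 27.674) (63, 14.4475) (63, 40) (27.2247, 40)]  |A|=555.9792
5. ⊥bis P0·P4 via (49.08,17.24): [(42.093, 24.9781) (63, 14.4475) (63, 40) (28.5291, 40)]  |A|=526.0225
6. ⊥bis P0·P5 via (31.465,21.3): [(29.362, 39.0776) (42.093, 24.9781) (63, 14.4475) (63, 40) (29.2529, 40)]  |A|=525.6888
7. ⊥bis P0·P6 via (57.925,16.645): [(29.362, 39.0776) (42.093, 24.9781) (58.4889, 16.7197) (63, 17.317) (63, 40) (29.2529, 40)]  |A|=519.2162
8. ⊥bis P0·P7 via (54.115,26.28): [(50.288, 20.8504) (58.4889, 16.7197) (63, 17.317) (63, 38.8859)]  |A|=148.8578
9. canonical 4-gon: [(50.288, 20.8504) (58.4889, 16.7197) (63, 17.317) (63, 38.8859)]
10. shoelace: 148.8578

Area of P0's cell: 148.8578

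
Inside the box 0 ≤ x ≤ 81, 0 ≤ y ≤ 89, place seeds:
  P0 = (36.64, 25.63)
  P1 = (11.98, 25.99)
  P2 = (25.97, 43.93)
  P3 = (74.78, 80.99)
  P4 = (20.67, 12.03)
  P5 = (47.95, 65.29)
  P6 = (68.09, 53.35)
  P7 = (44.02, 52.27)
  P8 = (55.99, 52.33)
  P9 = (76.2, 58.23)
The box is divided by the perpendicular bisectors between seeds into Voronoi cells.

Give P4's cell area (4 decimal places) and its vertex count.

1. box [0,81]×[0,89]: [(0, 0) (81, 0) (81, 89) (0, 89)]
2. ⊥bis P4·P0 via (28.655,18.83): [(0, 52.4786) (0, 0) (44.6906, 0)]  |A|=1172.6482
3. ⊥bis P4·P1 via (16.325,19.01): [(24.283, 23.9638) (0, 8.8478) (0, 0) (44.6906, 0)]  |A|=642.9044
4. ⊥bis P4·P2 via (23.32,27.98): [(24.283, 23.9638) (0, 8.8478) (0, 0) (44.6906, 0)]  |A|=642.9044
5. ⊥bis P4·P3 via (47.725,46.51): [(24.283, 23.9638) (0, 8.8478) (0, 0) (44.6906, 0)]  |A|=642.9044
6. ⊥bis P4·P5 via (34.31,38.66): [(24.283, 23.9638) (0, 8.8478) (0, 0) (44.6906, 0)]  |A|=642.9044
7. ⊥bis P4·P6 via (44.38,32.69): [(24.283, 23.9638) (0, 8.8478) (0, 0) (44.6906, 0)]  |A|=642.9044
8. ⊥bis P4·P7 via (32.345,32.15): [(24.283, 23.9638) (0, 8.8478) (0, 0) (44.6906, 0)]  |A|=642.9044
9. ⊥bis P4·P8 via (38.33,32.18): [(24.283, 23.9638) (0, 8.8478) (0, 0) (44.6906, 0)]  |A|=642.9044
10. ⊥bis P4·P9 via (48.435,35.13): [(24.283, 23.9638) (0, 8.8478) (0, 0) (44.6906, 0)]  |A|=642.9044
11. canonical 4-gon: [(24.283, 23.9638) (0, 8.8478) (0, 0) (44.6906, 0)]
12. shoelace: 642.9044

Area of P4's cell: 642.9044 (4 vertices)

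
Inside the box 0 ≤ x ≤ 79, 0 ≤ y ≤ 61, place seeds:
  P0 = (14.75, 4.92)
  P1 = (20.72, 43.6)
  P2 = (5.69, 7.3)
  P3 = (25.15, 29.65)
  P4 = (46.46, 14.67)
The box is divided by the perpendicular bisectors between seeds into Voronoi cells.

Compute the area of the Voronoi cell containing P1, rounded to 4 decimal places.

1. box [0,79]×[0,61]: [(0, 0) (79, 0) (79, 61) (0, 61)]
2. ⊥bis P1·P0 via (17.735,24.26): [(0, 26.9973) (79, 14.8042) (79, 61) (0, 61)]  |A|=3167.8433
3. ⊥bis P1·P2 via (13.205,25.45): [(0, 30.9175) (15.0949, 24.6675) (79, 14.8042) (79, 61) (0, 61)]  |A|=3138.2554
4. ⊥bis P1·P3 via (22.935,36.625): [(0, 30.9175) (2.1539, 30.0257) (79, 54.4292) (79, 61) (0, 61)]  |A|=1508.3542
5. ⊥bis P1·P4 via (33.59,29.135): [(0, 30.9175) (2.1539, 30.0257) (52.5942, 46.0436) (69.4041, 61) (0, 61)]  |A|=1349.8399
6. canonical 5-gon: [(0, 30.9175) (2.1539, 30.0257) (52.5942, 46.0436) (69.4041, 61) (0, 61)]
7. shoelace: 1349.8399

Area of P1's cell: 1349.8399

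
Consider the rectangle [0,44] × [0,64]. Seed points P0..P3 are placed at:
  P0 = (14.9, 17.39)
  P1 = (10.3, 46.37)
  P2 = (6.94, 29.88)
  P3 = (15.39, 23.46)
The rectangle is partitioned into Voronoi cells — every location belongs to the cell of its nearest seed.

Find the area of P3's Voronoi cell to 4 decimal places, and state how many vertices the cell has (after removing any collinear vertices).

Area of P3's cell: 600.4976 (4 vertices)

1. box [0,44]×[0,64]: [(0, 0) (44, 0) (44, 64) (0, 64)]
2. ⊥bis P3·P0 via (15.145,20.425): [(0, 21.6476) (44, 18.0957) (44, 64) (0, 64)]  |A|=1941.6482
3. ⊥bis P3·P1 via (12.845,34.915): [(0, 32.0612) (0, 21.6476) (44, 18.0957) (44, 41.8368)]  |A|=751.4043
4. ⊥bis P3·P2 via (11.165,26.67): [(18.3602, 36.1403) (6.9245, 21.0886) (44, 18.0957) (44, 41.8368)]  |A|=600.4976
5. canonical 4-gon: [(18.3602, 36.1403) (6.9245, 21.0886) (44, 18.0957) (44, 41.8368)]
6. shoelace: 600.4976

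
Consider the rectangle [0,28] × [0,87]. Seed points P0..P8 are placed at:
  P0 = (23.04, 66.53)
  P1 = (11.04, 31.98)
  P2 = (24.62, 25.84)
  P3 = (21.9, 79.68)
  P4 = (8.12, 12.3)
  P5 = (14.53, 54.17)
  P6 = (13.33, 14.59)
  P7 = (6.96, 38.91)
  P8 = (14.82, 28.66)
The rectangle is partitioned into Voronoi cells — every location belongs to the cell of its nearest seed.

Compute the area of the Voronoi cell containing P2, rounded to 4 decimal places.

Area of P2's cell: 197.5593

1. box [0,28]×[0,87]: [(0, 0) (28, 0) (28, 87) (0, 87)]
2. ⊥bis P2·P0 via (23.83,46.185): [(0, 45.2597) (0, 0) (28, 0) (28, 46.3469)]  |A|=1282.4924
3. ⊥bis P2·P1 via (17.83,28.91): [(25.673, 46.2566) (4.7588, 0) (28, 0) (28, 46.3469)]  |A|=591.4546
4. ⊥bis P2·P3 via (23.26,52.76): [(25.673, 46.2566) (4.7588, 0) (28, 0) (28, 46.3469)]  |A|=591.4546
5. ⊥bis P2·P4 via (16.37,19.07): [(25.673, 46.2566) (14.4428, 21.4185) (28, 4.8975) (28, 46.3469)]  |A|=309.3601
6. ⊥bis P2·P5 via (19.575,40.005): [(23.4744, 41.3938) (14.4428, 21.4185) (28, 4.8975) (28, 43.0056)]  |A|=296.2409
7. ⊥bis P2·P6 via (18.975,20.215): [(23.4744, 41.3938) (15.4831, 23.7193) (28, 11.1579) (28, 43.0056)]  |A|=232.8711
8. ⊥bis P2·P7 via (15.79,32.375): [(23.4744, 41.3938) (15.4831, 23.7193) (28, 11.1579) (28, 43.0056)]  |A|=232.8711
9. ⊥bis P2·P8 via (19.72,27.25): [(23.826, 41.519) (17.9823, 21.2112) (28, 11.1579) (28, 43.0056)]  |A|=197.5593
10. canonical 4-gon: [(23.826, 41.519) (17.9823, 21.2112) (28, 11.1579) (28, 43.0056)]
11. shoelace: 197.5593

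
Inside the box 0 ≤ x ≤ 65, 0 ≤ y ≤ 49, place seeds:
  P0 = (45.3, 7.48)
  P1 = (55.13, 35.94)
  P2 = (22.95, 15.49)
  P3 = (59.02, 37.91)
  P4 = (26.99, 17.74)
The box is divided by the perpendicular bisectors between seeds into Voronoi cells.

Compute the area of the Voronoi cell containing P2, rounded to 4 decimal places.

1. box [0,65]×[0,49]: [(0, 0) (65, 0) (65, 49) (0, 49)]
2. ⊥bis P2·P0 via (34.125,11.485): [(0, 0) (30.0089, 0) (47.57, 49) (0, 49)]  |A|=1900.6824
3. ⊥bis P2·P1 via (39.04,25.715): [(0, 0) (30.0089, 0) (39.1582, 25.529) (24.2427, 49) (0, 49)]  |A|=1626.9245
4. ⊥bis P2·P3 via (40.985,26.7): [(0, 0) (30.0089, 0) (39.1582, 25.529) (24.2427, 49) (0, 49)]  |A|=1626.9245
5. ⊥bis P2·P4 via (24.97,16.615): [(0, 0) (30.0089, 0) (31.6591, 4.6044) (6.9338, 49) (0, 49)]  |A|=998.6488
6. canonical 5-gon: [(0, 0) (30.0089, 0) (31.6591, 4.6044) (6.9338, 49) (0, 49)]
7. shoelace: 998.6488

Area of P2's cell: 998.6488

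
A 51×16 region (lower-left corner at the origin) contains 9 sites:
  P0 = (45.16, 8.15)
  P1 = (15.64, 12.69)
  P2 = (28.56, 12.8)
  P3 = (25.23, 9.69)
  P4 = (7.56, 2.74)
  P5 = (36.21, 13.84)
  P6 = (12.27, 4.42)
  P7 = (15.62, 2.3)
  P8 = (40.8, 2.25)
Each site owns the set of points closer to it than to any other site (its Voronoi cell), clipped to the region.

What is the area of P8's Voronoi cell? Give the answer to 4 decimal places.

Area of P8's cell: 95.4584

1. box [0,51]×[0,16]: [(0, 0) (51, 0) (51, 16) (0, 16)]
2. ⊥bis P8·P0 via (42.98,5.2): [(0, 0) (50.0167, 0) (28.3653, 16) (0, 16)]  |A|=627.0561
3. ⊥bis P8·P1 via (28.22,7.47): [(25.1204, 0) (50.0167, 0) (30.9629, 14.0804)]  |A|=175.2751
4. ⊥bis P8·P2 via (34.68,7.525): [(28.194, 0) (50.0167, 0) (36.6854, 9.8516)]  |A|=107.4945
5. ⊥bis P8·P3 via (33.015,5.97): [(32.611, 5.1246) (30.1623, 0) (50.0167, 0) (36.6854, 9.8516)]  |A|=102.4511
6. ⊥bis P8·P4 via (24.18,2.495): [(32.611, 5.1246) (30.1623, 0) (50.0167, 0) (36.6854, 9.8516)]  |A|=102.4511
7. ⊥bis P8·P5 via (38.505,8.045): [(33.3782, 6.0146) (32.611, 5.1246) (30.1623, 0) (50.0167, 0) (38.912, 8.2062)]  |A|=95.4584
8. ⊥bis P8·P6 via (26.535,3.335): [(33.3782, 6.0146) (32.611, 5.1246) (30.1623, 0) (50.0167, 0) (38.912, 8.2062)]  |A|=95.4584
9. ⊥bis P8·P7 via (28.21,2.275): [(33.3782, 6.0146) (32.611, 5.1246) (30.1623, 0) (50.0167, 0) (38.912, 8.2062)]  |A|=95.4584
10. canonical 5-gon: [(33.3782, 6.0146) (32.611, 5.1246) (30.1623, 0) (50.0167, 0) (38.912, 8.2062)]
11. shoelace: 95.4584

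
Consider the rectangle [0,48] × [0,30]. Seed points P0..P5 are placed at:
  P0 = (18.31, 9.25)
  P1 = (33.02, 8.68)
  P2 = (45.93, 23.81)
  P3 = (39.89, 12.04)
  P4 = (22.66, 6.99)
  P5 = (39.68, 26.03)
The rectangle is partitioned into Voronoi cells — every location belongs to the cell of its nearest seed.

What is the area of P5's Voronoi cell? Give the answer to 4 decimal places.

Area of P5's cell: 204.9480

1. box [0,48]×[0,30]: [(0, 0) (48, 0) (48, 30) (0, 30)]
2. ⊥bis P5·P0 via (28.995,17.64): [(42.8462, 0) (48, 0) (48, 30) (19.2898, 30)]  |A|=507.9611
3. ⊥bis P5·P1 via (36.35,17.355): [(26.1419, 21.2735) (48, 12.883) (48, 30) (19.2898, 30)]  |A|=312.3422
4. ⊥bis P5·P2 via (42.805,24.92): [(26.1419, 21.2735) (39.6658, 16.0822) (44.6094, 30) (19.2898, 30)]  |A|=217.4194
5. ⊥bis P5·P3 via (39.785,19.035): [(26.1419, 21.2735) (32.2674, 18.9222) (40.7196, 19.049) (44.6094, 30) (19.2898, 30)]  |A|=204.948
6. ⊥bis P5·P4 via (31.17,16.51): [(26.1419, 21.2735) (32.2674, 18.9222) (40.7196, 19.049) (44.6094, 30) (19.2898, 30)]  |A|=204.948
7. canonical 5-gon: [(26.1419, 21.2735) (32.2674, 18.9222) (40.7196, 19.049) (44.6094, 30) (19.2898, 30)]
8. shoelace: 204.948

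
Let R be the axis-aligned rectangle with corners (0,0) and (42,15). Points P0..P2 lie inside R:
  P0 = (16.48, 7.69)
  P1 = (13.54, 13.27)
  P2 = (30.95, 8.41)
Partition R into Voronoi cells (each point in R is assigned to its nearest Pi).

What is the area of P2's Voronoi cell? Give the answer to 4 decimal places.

Area of P2's cell: 273.8624

1. box [0,42]×[0,15]: [(0, 0) (42, 0) (42, 15) (0, 15)]
2. ⊥bis P2·P0 via (23.715,8.05): [(24.1156, 0) (42, 0) (42, 15) (23.3692, 15)]  |A|=273.8645
3. ⊥bis P2·P1 via (22.245,10.84): [(23.3748, 14.8873) (24.1156, 0) (42, 0) (42, 15) (23.4063, 15)]  |A|=273.8624
4. canonical 5-gon: [(23.3748, 14.8873) (24.1156, 0) (42, 0) (42, 15) (23.4063, 15)]
5. shoelace: 273.8624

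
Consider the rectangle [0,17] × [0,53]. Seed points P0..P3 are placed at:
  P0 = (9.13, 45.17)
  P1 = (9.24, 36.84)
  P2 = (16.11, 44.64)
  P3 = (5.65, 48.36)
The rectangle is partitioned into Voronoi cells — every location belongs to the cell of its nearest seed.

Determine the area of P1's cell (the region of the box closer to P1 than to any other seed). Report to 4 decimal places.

Area of P1's cell: 686.5596

1. box [0,17]×[0,53]: [(0, 0) (17, 0) (17, 53) (0, 53)]
2. ⊥bis P1·P0 via (9.185,41.005): [(0, 40.8837) (0, 0) (17, 0) (17, 41.1082)]  |A|=696.9312
3. ⊥bis P1·P2 via (12.675,40.74): [(12.327, 41.0465) (0, 40.8837) (0, 0) (17, 0) (17, 36.9307)]  |A|=687.1705
4. ⊥bis P1·P3 via (7.445,42.6): [(12.327, 41.0465) (2.0233, 40.9104) (0, 40.2799) (0, 0) (17, 0) (17, 36.9307)]  |A|=686.5596
5. canonical 6-gon: [(12.327, 41.0465) (2.0233, 40.9104) (0, 40.2799) (0, 0) (17, 0) (17, 36.9307)]
6. shoelace: 686.5596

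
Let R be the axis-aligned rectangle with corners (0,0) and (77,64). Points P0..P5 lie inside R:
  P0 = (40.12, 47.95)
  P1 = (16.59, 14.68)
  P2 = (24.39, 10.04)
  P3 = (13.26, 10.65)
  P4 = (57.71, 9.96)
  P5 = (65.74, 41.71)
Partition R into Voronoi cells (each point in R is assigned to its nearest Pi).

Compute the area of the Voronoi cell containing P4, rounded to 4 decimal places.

1. box [0,77]×[0,64]: [(0, 0) (77, 0) (77, 64) (0, 64)]
2. ⊥bis P4·P0 via (48.915,28.955): [(0, 6.3065) (0, 0) (77, 0) (77, 41.9588)]  |A|=1858.2165
3. ⊥bis P4·P1 via (37.15,12.32): [(38.5063, 24.1356) (35.7358, 0) (77, 0) (77, 41.9588)]  |A|=1305.5432
4. ⊥bis P4·P2 via (41.05,10): [(41.0868, 25.3304) (41.026, 0) (77, 0) (77, 41.9588)]  |A|=1209.0559
5. ⊥bis P4·P3 via (35.485,10.305): [(41.0868, 25.3304) (41.026, 0) (77, 0) (77, 41.9588)]  |A|=1209.0559
6. ⊥bis P4·P5 via (61.725,25.835): [(49.0824, 29.0325) (41.0868, 25.3304) (41.026, 0) (77, 0) (77, 21.9717)]  |A|=930.06
7. canonical 5-gon: [(49.0824, 29.0325) (41.0868, 25.3304) (41.026, 0) (77, 0) (77, 21.9717)]
8. shoelace: 930.06

Area of P4's cell: 930.0600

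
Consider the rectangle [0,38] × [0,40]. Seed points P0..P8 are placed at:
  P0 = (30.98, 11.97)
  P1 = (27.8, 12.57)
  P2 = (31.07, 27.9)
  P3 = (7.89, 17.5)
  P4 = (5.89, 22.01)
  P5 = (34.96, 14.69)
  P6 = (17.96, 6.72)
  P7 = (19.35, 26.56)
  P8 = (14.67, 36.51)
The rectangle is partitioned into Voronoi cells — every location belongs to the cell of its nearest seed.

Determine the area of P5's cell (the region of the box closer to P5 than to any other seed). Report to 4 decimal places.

Area of P5's cell: 78.6087

1. box [0,38]×[0,40]: [(0, 0) (38, 0) (38, 40) (0, 40)]
2. ⊥bis P5·P0 via (32.97,13.33): [(38, 5.9699) (38, 40) (14.7433, 40)]  |A|=395.7142
3. ⊥bis P5·P1 via (31.38,13.63): [(30.3213, 17.2057) (38, 5.9699) (38, 40) (23.5721, 40)]  |A|=295.0905
4. ⊥bis P5·P2 via (33.015,21.295): [(29.4236, 20.2374) (30.3213, 17.2057) (38, 5.9699) (38, 22.763)]  |A|=78.6087
5. ⊥bis P5·P3 via (21.425,16.095): [(29.4236, 20.2374) (30.3213, 17.2057) (38, 5.9699) (38, 22.763)]  |A|=78.6087
6. ⊥bis P5·P4 via (20.425,18.35): [(29.4236, 20.2374) (30.3213, 17.2057) (38, 5.9699) (38, 22.763)]  |A|=78.6087
7. ⊥bis P5·P6 via (26.46,10.705): [(29.4236, 20.2374) (30.3213, 17.2057) (38, 5.9699) (38, 22.763)]  |A|=78.6087
8. ⊥bis P5·P7 via (27.155,20.625): [(29.4236, 20.2374) (30.3213, 17.2057) (38, 5.9699) (38, 22.763)]  |A|=78.6087
9. ⊥bis P5·P8 via (24.815,25.6): [(29.4236, 20.2374) (30.3213, 17.2057) (38, 5.9699) (38, 22.763)]  |A|=78.6087
10. canonical 4-gon: [(29.4236, 20.2374) (30.3213, 17.2057) (38, 5.9699) (38, 22.763)]
11. shoelace: 78.6087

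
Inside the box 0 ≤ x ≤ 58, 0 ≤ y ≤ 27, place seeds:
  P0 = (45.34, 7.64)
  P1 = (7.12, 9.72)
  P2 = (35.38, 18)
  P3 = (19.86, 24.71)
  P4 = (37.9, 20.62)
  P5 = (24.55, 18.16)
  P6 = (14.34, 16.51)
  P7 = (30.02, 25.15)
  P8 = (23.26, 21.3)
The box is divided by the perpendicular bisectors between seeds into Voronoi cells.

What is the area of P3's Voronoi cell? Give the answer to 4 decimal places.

1. box [0,58]×[0,27]: [(0, 0) (58, 0) (58, 27) (0, 27)]
2. ⊥bis P3·P0 via (32.6,16.175): [(0, 0) (21.7638, 0) (39.8521, 27) (0, 27)]  |A|=831.8138
3. ⊥bis P3·P1 via (13.49,17.215): [(26.1107, 6.4886) (39.8521, 27) (1.9769, 27)]  |A|=388.436
4. ⊥bis P3·P2 via (27.62,21.355): [(22.5142, 9.5454) (30.0606, 27) (1.9769, 27)]  |A|=245.0954
5. ⊥bis P3·P4 via (28.88,22.665): [(22.5142, 9.5454) (29.6448, 26.0382) (29.8628, 27) (1.9769, 27)]  |A|=245.0003
6. ⊥bis P3·P5 via (22.205,21.435): [(14.7801, 16.1185) (29.8407, 26.9024) (29.8628, 27) (1.9769, 27)]  |A|=152.3355
7. ⊥bis P3·P6 via (17.1,20.61): [(19.1374, 19.2385) (29.8407, 26.9024) (29.8628, 27) (7.6076, 27)]  |A|=86.8046
8. ⊥bis P3·P7 via (24.94,24.93): [(19.1374, 19.2385) (25.0045, 23.4396) (24.8504, 27) (7.6076, 27)]  |A|=77.6836
9. ⊥bis P3·P8 via (21.56,23.005): [(18.3285, 19.783) (24.88, 26.3153) (24.8504, 27) (7.6076, 27)]  |A|=64.5603
10. canonical 4-gon: [(18.3285, 19.783) (24.88, 26.3153) (24.8504, 27) (7.6076, 27)]
11. shoelace: 64.5603

Area of P3's cell: 64.5603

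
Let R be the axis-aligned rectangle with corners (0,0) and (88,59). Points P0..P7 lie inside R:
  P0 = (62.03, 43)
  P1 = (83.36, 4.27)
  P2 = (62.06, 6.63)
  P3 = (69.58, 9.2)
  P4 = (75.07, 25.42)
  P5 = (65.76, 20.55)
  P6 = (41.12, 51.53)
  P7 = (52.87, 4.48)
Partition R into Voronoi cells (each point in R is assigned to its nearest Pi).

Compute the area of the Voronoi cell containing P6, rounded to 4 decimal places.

Area of P6's cell: 1824.2466

1. box [0,88]×[0,59]: [(0, 0) (88, 0) (88, 59) (0, 59)]
2. ⊥bis P6·P0 via (51.575,47.265): [(0, 0) (32.2938, 0) (56.3622, 59) (0, 59)]  |A|=2615.3501
3. ⊥bis P6·P1 via (62.24,27.9): [(0, 0) (31.0242, 0) (33.0223, 1.7858) (56.3622, 59) (0, 59)]  |A|=2614.2165
4. ⊥bis P6·P2 via (51.59,29.08): [(0, 5.02) (42.4102, 24.7988) (56.3622, 59) (0, 59)]  |A|=2108.4774
5. ⊥bis P6·P3 via (55.35,30.365): [(0, 5.02) (42.4102, 24.7988) (56.3622, 59) (0, 59)]  |A|=2108.4774
6. ⊥bis P6·P4 via (58.095,38.475): [(0, 5.02) (42.4102, 24.7988) (56.3622, 59) (0, 59)]  |A|=2108.4774
7. ⊥bis P6·P5 via (53.44,36.04): [(0, 5.02) (34.9064, 21.2993) (43.9009, 28.453) (56.3622, 59) (0, 59)]  |A|=2097.3755
8. ⊥bis P6·P7 via (46.995,28.005): [(0, 16.2687) (41.6635, 26.6735) (43.9009, 28.453) (56.3622, 59) (0, 59)]  |A|=1824.2466
9. canonical 5-gon: [(0, 16.2687) (41.6635, 26.6735) (43.9009, 28.453) (56.3622, 59) (0, 59)]
10. shoelace: 1824.2466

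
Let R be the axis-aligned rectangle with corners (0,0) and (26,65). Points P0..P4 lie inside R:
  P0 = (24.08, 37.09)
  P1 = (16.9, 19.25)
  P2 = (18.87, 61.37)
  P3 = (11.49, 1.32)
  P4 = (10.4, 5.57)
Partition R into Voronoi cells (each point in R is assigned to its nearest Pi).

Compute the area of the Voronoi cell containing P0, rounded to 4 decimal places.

1. box [0,26]×[0,65]: [(0, 0) (26, 0) (26, 65) (0, 65)]
2. ⊥bis P0·P1 via (20.49,28.17): [(0, 36.4165) (26, 25.9524) (26, 65) (0, 65)]  |A|=879.2037
3. ⊥bis P0·P2 via (21.475,49.23): [(0, 44.6219) (0, 36.4165) (26, 25.9524) (26, 50.201)]  |A|=421.901
4. ⊥bis P0·P3 via (17.785,19.205): [(0, 44.6219) (0, 36.4165) (26, 25.9524) (26, 50.201)]  |A|=421.901
5. ⊥bis P0·P4 via (17.24,21.33): [(0, 44.6219) (0, 36.4165) (26, 25.9524) (26, 50.201)]  |A|=421.901
6. canonical 4-gon: [(0, 44.6219) (0, 36.4165) (26, 25.9524) (26, 50.201)]
7. shoelace: 421.901

Area of P0's cell: 421.9010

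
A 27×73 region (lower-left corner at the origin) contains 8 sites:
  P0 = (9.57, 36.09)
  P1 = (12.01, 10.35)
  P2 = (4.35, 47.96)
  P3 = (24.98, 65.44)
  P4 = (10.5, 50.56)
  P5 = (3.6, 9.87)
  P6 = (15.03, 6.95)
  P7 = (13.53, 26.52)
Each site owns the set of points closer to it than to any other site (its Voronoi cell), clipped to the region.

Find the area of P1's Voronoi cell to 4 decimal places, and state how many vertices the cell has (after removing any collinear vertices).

1. box [0,27]×[0,73]: [(0, 0) (27, 0) (27, 73) (0, 73)]
2. ⊥bis P1·P0 via (10.79,23.22): [(0, 22.1972) (0, 0) (27, 0) (27, 24.7566)]  |A|=633.8761
3. ⊥bis P1·P2 via (8.18,29.155): [(0, 22.1972) (0, 0) (27, 0) (27, 24.7566)]  |A|=633.8761
4. ⊥bis P1·P3 via (18.495,37.895): [(0, 22.1972) (0, 0) (27, 0) (27, 24.7566)]  |A|=633.8761
5. ⊥bis P1·P4 via (11.255,30.455): [(0, 22.1972) (0, 0) (27, 0) (27, 24.7566)]  |A|=633.8761
6. ⊥bis P1·P5 via (7.805,10.11): [(7.0768, 22.868) (8.382, 0) (27, 0) (27, 24.7566)]  |A|=459.493
7. ⊥bis P1·P6 via (13.52,8.65): [(7.0768, 22.868) (8.1601, 3.8891) (27, 20.6234) (27, 24.7566)]  |A|=229.0174
8. ⊥bis P1·P7 via (12.77,18.435): [(7.3005, 18.9491) (8.1601, 3.8891) (23.4102, 17.4348)]  |A|=120.6553
9. canonical 3-gon: [(7.3005, 18.9491) (8.1601, 3.8891) (23.4102, 17.4348)]
10. shoelace: 120.6553

Area of P1's cell: 120.6553 (3 vertices)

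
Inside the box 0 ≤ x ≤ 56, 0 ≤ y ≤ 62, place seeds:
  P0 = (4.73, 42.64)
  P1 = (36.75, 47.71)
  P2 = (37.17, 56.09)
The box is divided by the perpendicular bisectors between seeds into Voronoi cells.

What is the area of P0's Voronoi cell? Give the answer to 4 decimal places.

Area of P0's cell: 1414.1272

1. box [0,56]×[0,62]: [(0, 0) (56, 0) (56, 62) (0, 62)]
2. ⊥bis P0·P1 via (20.74,45.175): [(0, 0) (27.8929, 0) (18.076, 62) (0, 62)]  |A|=1425.0358
3. ⊥bis P0·P2 via (20.95,49.365): [(0, 0) (27.8929, 0) (19.5369, 52.7732) (15.7114, 62) (0, 62)]  |A|=1414.1272
4. canonical 5-gon: [(0, 0) (27.8929, 0) (19.5369, 52.7732) (15.7114, 62) (0, 62)]
5. shoelace: 1414.1272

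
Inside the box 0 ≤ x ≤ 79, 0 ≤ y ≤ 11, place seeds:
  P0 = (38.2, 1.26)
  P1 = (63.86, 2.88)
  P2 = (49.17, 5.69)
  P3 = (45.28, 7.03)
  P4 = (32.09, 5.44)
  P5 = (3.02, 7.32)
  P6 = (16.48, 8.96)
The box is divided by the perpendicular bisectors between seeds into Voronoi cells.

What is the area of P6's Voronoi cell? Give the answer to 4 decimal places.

1. box [0,79]×[0,11]: [(0, 0) (79, 0) (79, 11) (0, 11)]
2. ⊥bis P6·P0 via (27.34,5.11): [(0, 0) (25.5284, 0) (29.4281, 11) (0, 11)]  |A|=302.2609
3. ⊥bis P6·P1 via (40.17,5.92): [(0, 0) (25.5284, 0) (29.4281, 11) (0, 11)]  |A|=302.2609
4. ⊥bis P6·P2 via (32.825,7.325): [(0, 0) (25.5284, 0) (29.4281, 11) (0, 11)]  |A|=302.2609
5. ⊥bis P6·P3 via (30.88,7.995): [(0, 0) (25.5284, 0) (29.4281, 11) (0, 11)]  |A|=302.2609
6. ⊥bis P6·P4 via (24.285,7.2): [(0, 0) (22.6614, 0) (25.1419, 11) (0, 11)]  |A|=262.9182
7. ⊥bis P6·P5 via (9.75,8.14): [(10.7418, 0) (22.6614, 0) (25.1419, 11) (9.4015, 11)]  |A|=152.1299
8. canonical 4-gon: [(10.7418, 0) (22.6614, 0) (25.1419, 11) (9.4015, 11)]
9. shoelace: 152.1299

Area of P6's cell: 152.1299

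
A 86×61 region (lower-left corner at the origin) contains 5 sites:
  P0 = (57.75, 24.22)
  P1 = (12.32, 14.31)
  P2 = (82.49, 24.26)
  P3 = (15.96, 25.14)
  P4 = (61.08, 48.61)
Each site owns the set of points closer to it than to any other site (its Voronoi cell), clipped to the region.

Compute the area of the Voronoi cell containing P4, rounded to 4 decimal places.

Area of P4's cell: 1207.1506

1. box [0,86]×[0,61]: [(0, 0) (86, 0) (86, 61) (0, 61)]
2. ⊥bis P4·P0 via (59.415,36.415): [(0, 44.527) (86, 32.7853) (86, 61) (0, 61)]  |A|=1921.57
3. ⊥bis P4·P1 via (36.7,31.46): [(30.4307, 40.3723) (86, 32.7853) (86, 61) (15.9202, 61)]  |A|=1506.7286
4. ⊥bis P4·P2 via (71.785,36.435): [(30.4307, 40.3723) (70.1027, 34.9558) (86, 48.9337) (86, 61) (15.9202, 61)]  |A|=1378.3706
5. ⊥bis P4·P3 via (38.52,36.875): [(37.1802, 39.4508) (70.1027, 34.9558) (86, 48.9337) (86, 61) (25.9709, 61)]  |A|=1207.1506
6. canonical 5-gon: [(37.1802, 39.4508) (70.1027, 34.9558) (86, 48.9337) (86, 61) (25.9709, 61)]
7. shoelace: 1207.1506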